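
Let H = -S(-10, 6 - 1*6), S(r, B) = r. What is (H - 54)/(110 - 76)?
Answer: -22/17 ≈ -1.2941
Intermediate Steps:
H = 10 (H = -1*(-10) = 10)
(H - 54)/(110 - 76) = (10 - 54)/(110 - 76) = -44/34 = (1/34)*(-44) = -22/17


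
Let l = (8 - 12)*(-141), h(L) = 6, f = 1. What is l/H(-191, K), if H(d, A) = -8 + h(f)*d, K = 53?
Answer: -282/577 ≈ -0.48873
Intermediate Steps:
H(d, A) = -8 + 6*d
l = 564 (l = -4*(-141) = 564)
l/H(-191, K) = 564/(-8 + 6*(-191)) = 564/(-8 - 1146) = 564/(-1154) = 564*(-1/1154) = -282/577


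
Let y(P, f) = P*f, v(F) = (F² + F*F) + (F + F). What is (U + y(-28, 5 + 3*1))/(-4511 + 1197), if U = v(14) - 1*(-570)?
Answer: -383/1657 ≈ -0.23114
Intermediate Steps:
v(F) = 2*F + 2*F² (v(F) = (F² + F²) + 2*F = 2*F² + 2*F = 2*F + 2*F²)
U = 990 (U = 2*14*(1 + 14) - 1*(-570) = 2*14*15 + 570 = 420 + 570 = 990)
(U + y(-28, 5 + 3*1))/(-4511 + 1197) = (990 - 28*(5 + 3*1))/(-4511 + 1197) = (990 - 28*(5 + 3))/(-3314) = (990 - 28*8)*(-1/3314) = (990 - 224)*(-1/3314) = 766*(-1/3314) = -383/1657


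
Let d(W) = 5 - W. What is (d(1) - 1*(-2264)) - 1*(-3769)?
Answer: 6037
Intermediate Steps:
(d(1) - 1*(-2264)) - 1*(-3769) = ((5 - 1*1) - 1*(-2264)) - 1*(-3769) = ((5 - 1) + 2264) + 3769 = (4 + 2264) + 3769 = 2268 + 3769 = 6037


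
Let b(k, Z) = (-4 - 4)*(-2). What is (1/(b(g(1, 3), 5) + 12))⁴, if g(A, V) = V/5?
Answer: 1/614656 ≈ 1.6269e-6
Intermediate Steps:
g(A, V) = V/5 (g(A, V) = V*(⅕) = V/5)
b(k, Z) = 16 (b(k, Z) = -8*(-2) = 16)
(1/(b(g(1, 3), 5) + 12))⁴ = (1/(16 + 12))⁴ = (1/28)⁴ = 1/614656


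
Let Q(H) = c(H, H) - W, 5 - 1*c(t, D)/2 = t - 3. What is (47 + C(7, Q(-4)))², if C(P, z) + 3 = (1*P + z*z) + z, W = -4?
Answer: 744769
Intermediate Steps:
c(t, D) = 16 - 2*t (c(t, D) = 10 - 2*(t - 3) = 10 - 2*(-3 + t) = 10 + (6 - 2*t) = 16 - 2*t)
Q(H) = 20 - 2*H (Q(H) = (16 - 2*H) - 1*(-4) = (16 - 2*H) + 4 = 20 - 2*H)
C(P, z) = -3 + P + z + z² (C(P, z) = -3 + ((1*P + z*z) + z) = -3 + ((P + z²) + z) = -3 + (P + z + z²) = -3 + P + z + z²)
(47 + C(7, Q(-4)))² = (47 + (-3 + 7 + (20 - 2*(-4)) + (20 - 2*(-4))²))² = (47 + (-3 + 7 + (20 + 8) + (20 + 8)²))² = (47 + (-3 + 7 + 28 + 28²))² = (47 + (-3 + 7 + 28 + 784))² = (47 + 816)² = 863² = 744769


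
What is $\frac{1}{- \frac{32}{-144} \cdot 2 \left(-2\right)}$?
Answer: $- \frac{9}{8} \approx -1.125$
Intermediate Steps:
$\frac{1}{- \frac{32}{-144} \cdot 2 \left(-2\right)} = \frac{1}{\left(-32\right) \left(- \frac{1}{144}\right) \left(-4\right)} = \frac{1}{\frac{2}{9} \left(-4\right)} = \frac{1}{- \frac{8}{9}} = - \frac{9}{8}$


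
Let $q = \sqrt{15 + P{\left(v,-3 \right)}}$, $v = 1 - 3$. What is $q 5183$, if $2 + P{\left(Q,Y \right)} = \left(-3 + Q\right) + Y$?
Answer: $5183 \sqrt{5} \approx 11590.0$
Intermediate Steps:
$v = -2$ ($v = 1 - 3 = -2$)
$P{\left(Q,Y \right)} = -5 + Q + Y$ ($P{\left(Q,Y \right)} = -2 + \left(\left(-3 + Q\right) + Y\right) = -2 + \left(-3 + Q + Y\right) = -5 + Q + Y$)
$q = \sqrt{5}$ ($q = \sqrt{15 - 10} = \sqrt{5} \approx 2.2361$)
$q 5183 = \sqrt{5} \cdot 5183 = 5183 \sqrt{5}$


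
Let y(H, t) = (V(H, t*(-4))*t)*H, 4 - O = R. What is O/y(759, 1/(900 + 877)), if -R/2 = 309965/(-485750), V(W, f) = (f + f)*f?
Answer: 742412209476931/1179789600 ≈ 6.2928e+5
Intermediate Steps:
V(W, f) = 2*f² (V(W, f) = (2*f)*f = 2*f²)
R = 61993/48575 (R = -619930/(-485750) = -619930*(-1)/485750 = -2*(-61993/97150) = 61993/48575 ≈ 1.2762)
O = 132307/48575 (O = 4 - 1*61993/48575 = 4 - 61993/48575 = 132307/48575 ≈ 2.7238)
y(H, t) = 32*H*t³ (y(H, t) = ((2*(t*(-4))²)*t)*H = ((2*(-4*t)²)*t)*H = ((2*(16*t²))*t)*H = ((32*t²)*t)*H = (32*t³)*H = 32*H*t³)
O/y(759, 1/(900 + 877)) = 132307/(48575*((32*759*(1/(900 + 877))³))) = 132307/(48575*((32*759*(1/1777)³))) = 132307/(48575*((32*759*(1/5611284433)))) = 132307/(48575*(24288/5611284433)) = (132307/48575)*(5611284433/24288) = 742412209476931/1179789600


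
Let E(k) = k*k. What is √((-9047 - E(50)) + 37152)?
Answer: 3*√2845 ≈ 160.02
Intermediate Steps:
E(k) = k²
√((-9047 - E(50)) + 37152) = √((-9047 - 1*50²) + 37152) = √((-9047 - 1*2500) + 37152) = √((-9047 - 2500) + 37152) = √(-11547 + 37152) = √25605 = 3*√2845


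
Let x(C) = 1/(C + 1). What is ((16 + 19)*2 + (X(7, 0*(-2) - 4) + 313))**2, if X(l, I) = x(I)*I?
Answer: 1329409/9 ≈ 1.4771e+5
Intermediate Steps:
x(C) = 1/(1 + C)
X(l, I) = I/(1 + I)
((16 + 19)*2 + (X(7, 0*(-2) - 4) + 313))**2 = ((16 + 19)*2 + ((0*(-2) - 4)/(1 + (0*(-2) - 4)) + 313))**2 = (35*2 + ((0 - 4)/(1 + (0 - 4)) + 313))**2 = (70 + (-4/(1 - 4) + 313))**2 = (70 + (-4/(-3) + 313))**2 = (70 + (-4*(-1/3) + 313))**2 = (70 + (4/3 + 313))**2 = (70 + 943/3)**2 = (1153/3)**2 = 1329409/9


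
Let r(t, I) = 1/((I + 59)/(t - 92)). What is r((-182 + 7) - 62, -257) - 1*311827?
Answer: -61741417/198 ≈ -3.1183e+5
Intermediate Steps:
r(t, I) = (-92 + t)/(59 + I) (r(t, I) = 1/((59 + I)/(-92 + t)) = (-92 + t)/(59 + I))
r((-182 + 7) - 62, -257) - 1*311827 = (-92 + ((-182 + 7) - 62))/(59 - 257) - 1*311827 = (-92 + (-175 - 62))/(-198) - 311827 = -(-92 - 237)/198 - 311827 = -1/198*(-329) - 311827 = 329/198 - 311827 = -61741417/198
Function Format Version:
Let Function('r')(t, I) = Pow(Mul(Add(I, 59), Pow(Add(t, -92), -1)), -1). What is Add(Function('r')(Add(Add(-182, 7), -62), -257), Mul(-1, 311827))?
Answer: Rational(-61741417, 198) ≈ -3.1183e+5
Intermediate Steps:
Function('r')(t, I) = Mul(Pow(Add(59, I), -1), Add(-92, t)) (Function('r')(t, I) = Pow(Mul(Add(59, I), Pow(Add(-92, t), -1)), -1) = Pow(Mul(Pow(Add(-92, t), -1), Add(59, I)), -1) = Mul(Pow(Add(59, I), -1), Add(-92, t)))
Add(Function('r')(Add(Add(-182, 7), -62), -257), Mul(-1, 311827)) = Add(Mul(Pow(Add(59, -257), -1), Add(-92, Add(Add(-182, 7), -62))), Mul(-1, 311827)) = Add(Mul(Pow(-198, -1), Add(-92, Add(-175, -62))), -311827) = Add(Mul(Rational(-1, 198), Add(-92, -237)), -311827) = Add(Mul(Rational(-1, 198), -329), -311827) = Add(Rational(329, 198), -311827) = Rational(-61741417, 198)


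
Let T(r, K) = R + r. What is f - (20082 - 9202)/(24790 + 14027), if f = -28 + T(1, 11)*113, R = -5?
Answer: -18643040/38817 ≈ -480.28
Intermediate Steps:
T(r, K) = -5 + r
f = -480 (f = -28 + (-5 + 1)*113 = -28 - 4*113 = -28 - 452 = -480)
f - (20082 - 9202)/(24790 + 14027) = -480 - (20082 - 9202)/(24790 + 14027) = -480 - 10880/38817 = -18643040/38817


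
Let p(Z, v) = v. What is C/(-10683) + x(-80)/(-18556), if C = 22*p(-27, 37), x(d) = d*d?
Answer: -20868946/49558437 ≈ -0.42110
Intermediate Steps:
x(d) = d²
C = 814 (C = 22*37 = 814)
C/(-10683) + x(-80)/(-18556) = 814/(-10683) + (-80)²/(-18556) = 814*(-1/10683) + 6400*(-1/18556) = -814/10683 - 1600/4639 = -20868946/49558437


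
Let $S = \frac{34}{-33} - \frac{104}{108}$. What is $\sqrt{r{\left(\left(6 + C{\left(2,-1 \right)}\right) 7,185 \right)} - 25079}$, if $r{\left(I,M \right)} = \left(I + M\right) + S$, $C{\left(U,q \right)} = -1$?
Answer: $\frac{i \sqrt{243662595}}{99} \approx 157.67 i$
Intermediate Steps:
$S = - \frac{592}{297}$ ($S = 34 \left(- \frac{1}{33}\right) - \frac{26}{27} = - \frac{34}{33} - \frac{26}{27} = - \frac{592}{297} \approx -1.9933$)
$r{\left(I,M \right)} = - \frac{592}{297} + I + M$ ($r{\left(I,M \right)} = \left(I + M\right) - \frac{592}{297} = - \frac{592}{297} + I + M$)
$\sqrt{r{\left(\left(6 + C{\left(2,-1 \right)}\right) 7,185 \right)} - 25079} = \sqrt{\left(- \frac{592}{297} + \left(6 - 1\right) 7 + 185\right) - 25079} = \sqrt{\left(- \frac{592}{297} + 5 \cdot 7 + 185\right) - 25079} = \sqrt{\left(- \frac{592}{297} + 35 + 185\right) - 25079} = \sqrt{\frac{64748}{297} - 25079} = \sqrt{- \frac{7383715}{297}} = \frac{i \sqrt{243662595}}{99}$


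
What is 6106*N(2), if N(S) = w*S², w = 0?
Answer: 0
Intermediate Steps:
N(S) = 0 (N(S) = 0*S² = 0)
6106*N(2) = 6106*0 = 0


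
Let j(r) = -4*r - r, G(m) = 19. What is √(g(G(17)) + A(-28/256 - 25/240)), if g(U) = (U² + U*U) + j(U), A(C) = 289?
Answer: 2*√229 ≈ 30.266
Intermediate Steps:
j(r) = -5*r
g(U) = -5*U + 2*U² (g(U) = (U² + U*U) - 5*U = (U² + U²) - 5*U = 2*U² - 5*U = -5*U + 2*U²)
√(g(G(17)) + A(-28/256 - 25/240)) = √(19*(-5 + 2*19) + 289) = √(19*(-5 + 38) + 289) = √(19*33 + 289) = √(627 + 289) = √916 = 2*√229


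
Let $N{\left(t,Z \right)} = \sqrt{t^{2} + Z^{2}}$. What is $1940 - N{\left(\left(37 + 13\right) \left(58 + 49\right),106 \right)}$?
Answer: $1940 - 2 \sqrt{7158434} \approx -3411.1$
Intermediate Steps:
$N{\left(t,Z \right)} = \sqrt{Z^{2} + t^{2}}$
$1940 - N{\left(\left(37 + 13\right) \left(58 + 49\right),106 \right)} = 1940 - \sqrt{106^{2} + \left(\left(37 + 13\right) \left(58 + 49\right)\right)^{2}} = 1940 - \sqrt{11236 + \left(50 \cdot 107\right)^{2}} = 1940 - \sqrt{11236 + 5350^{2}} = 1940 - \sqrt{11236 + 28622500} = 1940 - \sqrt{28633736} = 1940 - 2 \sqrt{7158434}$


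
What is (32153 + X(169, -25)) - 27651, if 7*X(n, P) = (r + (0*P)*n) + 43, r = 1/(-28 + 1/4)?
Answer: 3502823/777 ≈ 4508.1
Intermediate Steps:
r = -4/111 (r = 1/(-28 + ¼) = 1/(-111/4) = -4/111 ≈ -0.036036)
X(n, P) = 4769/777 (X(n, P) = ((-4/111 + (0*P)*n) + 43)/7 = ((-4/111 + 0*n) + 43)/7 = ((-4/111 + 0) + 43)/7 = (-4/111 + 43)/7 = (⅐)*(4769/111) = 4769/777)
(32153 + X(169, -25)) - 27651 = (32153 + 4769/777) - 27651 = 24987650/777 - 27651 = 3502823/777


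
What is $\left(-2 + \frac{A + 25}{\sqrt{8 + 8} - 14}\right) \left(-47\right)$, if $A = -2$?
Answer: $\frac{2021}{10} \approx 202.1$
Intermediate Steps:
$\left(-2 + \frac{A + 25}{\sqrt{8 + 8} - 14}\right) \left(-47\right) = \left(-2 + \frac{-2 + 25}{\sqrt{8 + 8} - 14}\right) \left(-47\right) = \left(-2 + \frac{23}{\sqrt{16} - 14}\right) \left(-47\right) = \left(-2 + \frac{23}{4 - 14}\right) \left(-47\right) = \left(-2 + \frac{23}{-10}\right) \left(-47\right) = \left(-2 + 23 \left(- \frac{1}{10}\right)\right) \left(-47\right) = \left(-2 - \frac{23}{10}\right) \left(-47\right) = \left(- \frac{43}{10}\right) \left(-47\right) = \frac{2021}{10}$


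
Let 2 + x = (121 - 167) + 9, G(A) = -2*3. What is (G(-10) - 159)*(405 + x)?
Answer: -60390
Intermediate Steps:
G(A) = -6
x = -39 (x = -2 + ((121 - 167) + 9) = -2 + (-46 + 9) = -2 - 37 = -39)
(G(-10) - 159)*(405 + x) = (-6 - 159)*(405 - 39) = -165*366 = -60390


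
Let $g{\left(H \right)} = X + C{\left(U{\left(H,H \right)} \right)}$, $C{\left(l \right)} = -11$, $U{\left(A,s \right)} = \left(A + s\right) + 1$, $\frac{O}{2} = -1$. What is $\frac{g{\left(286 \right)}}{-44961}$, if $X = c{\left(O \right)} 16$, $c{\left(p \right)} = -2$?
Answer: $\frac{43}{44961} \approx 0.00095638$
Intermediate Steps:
$O = -2$ ($O = 2 \left(-1\right) = -2$)
$U{\left(A,s \right)} = 1 + A + s$
$X = -32$ ($X = \left(-2\right) 16 = -32$)
$g{\left(H \right)} = -43$ ($g{\left(H \right)} = -32 - 11 = -43$)
$\frac{g{\left(286 \right)}}{-44961} = - \frac{43}{-44961} = \left(-43\right) \left(- \frac{1}{44961}\right) = \frac{43}{44961}$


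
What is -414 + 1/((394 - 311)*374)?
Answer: -12851387/31042 ≈ -414.00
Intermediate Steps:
-414 + 1/((394 - 311)*374) = -414 + (1/374)/83 = -414 + (1/83)*(1/374) = -414 + 1/31042 = -12851387/31042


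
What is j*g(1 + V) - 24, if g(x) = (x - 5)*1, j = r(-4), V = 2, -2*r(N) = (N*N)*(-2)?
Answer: -56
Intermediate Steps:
r(N) = N² (r(N) = -N*N*(-2)/2 = -N²*(-2)/2 = -(-1)*N² = N²)
j = 16 (j = (-4)² = 16)
g(x) = -5 + x (g(x) = (-5 + x)*1 = -5 + x)
j*g(1 + V) - 24 = 16*(-5 + (1 + 2)) - 24 = 16*(-5 + 3) - 24 = 16*(-2) - 24 = -32 - 24 = -56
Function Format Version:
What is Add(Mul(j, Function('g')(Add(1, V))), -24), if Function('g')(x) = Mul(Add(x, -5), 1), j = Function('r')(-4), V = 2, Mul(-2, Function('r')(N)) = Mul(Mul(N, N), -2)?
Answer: -56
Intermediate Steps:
Function('r')(N) = Pow(N, 2) (Function('r')(N) = Mul(Rational(-1, 2), Mul(Mul(N, N), -2)) = Mul(Rational(-1, 2), Mul(Pow(N, 2), -2)) = Mul(Rational(-1, 2), Mul(-2, Pow(N, 2))) = Pow(N, 2))
j = 16 (j = Pow(-4, 2) = 16)
Function('g')(x) = Add(-5, x) (Function('g')(x) = Mul(Add(-5, x), 1) = Add(-5, x))
Add(Mul(j, Function('g')(Add(1, V))), -24) = Add(Mul(16, Add(-5, Add(1, 2))), -24) = Add(Mul(16, Add(-5, 3)), -24) = Add(Mul(16, -2), -24) = Add(-32, -24) = -56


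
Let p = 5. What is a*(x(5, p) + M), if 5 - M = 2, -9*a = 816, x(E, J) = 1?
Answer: -1088/3 ≈ -362.67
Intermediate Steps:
a = -272/3 (a = -⅑*816 = -272/3 ≈ -90.667)
M = 3 (M = 5 - 1*2 = 5 - 2 = 3)
a*(x(5, p) + M) = -272*(1 + 3)/3 = -272/3*4 = -1088/3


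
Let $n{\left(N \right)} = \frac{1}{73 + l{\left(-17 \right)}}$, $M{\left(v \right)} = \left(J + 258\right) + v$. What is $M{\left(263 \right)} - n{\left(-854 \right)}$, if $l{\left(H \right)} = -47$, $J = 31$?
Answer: $\frac{14351}{26} \approx 551.96$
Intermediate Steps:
$M{\left(v \right)} = 289 + v$ ($M{\left(v \right)} = \left(31 + 258\right) + v = 289 + v$)
$n{\left(N \right)} = \frac{1}{26}$ ($n{\left(N \right)} = \frac{1}{73 - 47} = \frac{1}{26}$)
$M{\left(263 \right)} - n{\left(-854 \right)} = \left(289 + 263\right) - \frac{1}{26} = 552 - \frac{1}{26} = \frac{14351}{26}$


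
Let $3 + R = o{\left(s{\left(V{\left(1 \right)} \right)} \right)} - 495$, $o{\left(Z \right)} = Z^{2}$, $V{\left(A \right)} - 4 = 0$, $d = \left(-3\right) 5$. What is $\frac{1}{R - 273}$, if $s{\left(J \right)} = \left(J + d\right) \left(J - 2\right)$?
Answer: $- \frac{1}{287} \approx -0.0034843$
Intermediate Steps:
$d = -15$
$V{\left(A \right)} = 4$ ($V{\left(A \right)} = 4 + 0 = 4$)
$s{\left(J \right)} = \left(-15 + J\right) \left(-2 + J\right)$ ($s{\left(J \right)} = \left(J - 15\right) \left(J - 2\right) = \left(-15 + J\right) \left(-2 + J\right)$)
$R = -14$ ($R = -3 + \left(\left(30 + 4^{2} - 68\right)^{2} - 495\right) = -3 - \left(495 - \left(30 + 16 - 68\right)^{2}\right) = -3 - \left(495 - \left(-22\right)^{2}\right) = -3 + \left(484 - 495\right) = -3 - 11 = -14$)
$\frac{1}{R - 273} = \frac{1}{-14 - 273} = \frac{1}{-287} = - \frac{1}{287}$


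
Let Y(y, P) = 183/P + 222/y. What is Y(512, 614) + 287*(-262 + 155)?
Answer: -2413424227/78592 ≈ -30708.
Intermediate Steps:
Y(512, 614) + 287*(-262 + 155) = (183/614 + 222/512) + 287*(-262 + 155) = (183*(1/614) + 222*(1/512)) + 287*(-107) = (183/614 + 111/256) - 30709 = 57501/78592 - 30709 = -2413424227/78592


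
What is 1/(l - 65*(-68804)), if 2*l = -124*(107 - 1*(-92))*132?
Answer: 1/2843644 ≈ 3.5166e-7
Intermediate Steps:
l = -1628616 (l = (-124*(107 - 1*(-92))*132)/2 = (-124*(107 + 92)*132)/2 = (-124*199*132)/2 = (-24676*132)/2 = (½)*(-3257232) = -1628616)
1/(l - 65*(-68804)) = 1/(-1628616 - 65*(-68804)) = 1/(-1628616 + 4472260) = 1/2843644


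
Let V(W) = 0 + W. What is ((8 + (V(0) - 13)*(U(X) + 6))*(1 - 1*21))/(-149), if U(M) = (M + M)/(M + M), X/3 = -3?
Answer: -1660/149 ≈ -11.141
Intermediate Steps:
X = -9 (X = 3*(-3) = -9)
V(W) = W
U(M) = 1 (U(M) = (2*M)/((2*M)) = (2*M)*(1/(2*M)) = 1)
((8 + (V(0) - 13)*(U(X) + 6))*(1 - 1*21))/(-149) = ((8 + (0 - 13)*(1 + 6))*(1 - 1*21))/(-149) = ((8 - 13*7)*(1 - 21))*(-1/149) = ((8 - 91)*(-20))*(-1/149) = -83*(-20)*(-1/149) = 1660*(-1/149) = -1660/149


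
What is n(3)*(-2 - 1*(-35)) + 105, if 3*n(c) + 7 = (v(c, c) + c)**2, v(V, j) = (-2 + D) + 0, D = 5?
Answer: 424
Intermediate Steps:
v(V, j) = 3 (v(V, j) = (-2 + 5) + 0 = 3 + 0 = 3)
n(c) = -7/3 + (3 + c)**2/3
n(3)*(-2 - 1*(-35)) + 105 = (-7/3 + (3 + 3)**2/3)*(-2 - 1*(-35)) + 105 = (-7/3 + (1/3)*6**2)*(-2 + 35) + 105 = (-7/3 + (1/3)*36)*33 + 105 = (-7/3 + 12)*33 + 105 = (29/3)*33 + 105 = 319 + 105 = 424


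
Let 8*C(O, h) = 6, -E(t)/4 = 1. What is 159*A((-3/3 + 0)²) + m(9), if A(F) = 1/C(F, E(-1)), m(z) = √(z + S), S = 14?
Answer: 212 + √23 ≈ 216.80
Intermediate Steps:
E(t) = -4 (E(t) = -4*1 = -4)
C(O, h) = ¾ (C(O, h) = (⅛)*6 = ¾)
m(z) = √(14 + z) (m(z) = √(z + 14) = √(14 + z))
A(F) = 4/3 (A(F) = 1/(¾) = 4/3)
159*A((-3/3 + 0)²) + m(9) = 159*(4/3) + √(14 + 9) = 212 + √23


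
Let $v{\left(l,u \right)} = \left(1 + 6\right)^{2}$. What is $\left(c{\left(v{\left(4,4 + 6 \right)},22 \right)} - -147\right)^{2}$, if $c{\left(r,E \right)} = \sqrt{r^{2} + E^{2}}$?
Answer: $\left(147 + \sqrt{2885}\right)^{2} \approx 40285.0$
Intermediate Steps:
$v{\left(l,u \right)} = 49$ ($v{\left(l,u \right)} = 7^{2} = 49$)
$c{\left(r,E \right)} = \sqrt{E^{2} + r^{2}}$
$\left(c{\left(v{\left(4,4 + 6 \right)},22 \right)} - -147\right)^{2} = \left(\sqrt{22^{2} + 49^{2}} - -147\right)^{2} = \left(\sqrt{484 + 2401} + 147\right)^{2} = \left(\sqrt{2885} + 147\right)^{2} = \left(147 + \sqrt{2885}\right)^{2}$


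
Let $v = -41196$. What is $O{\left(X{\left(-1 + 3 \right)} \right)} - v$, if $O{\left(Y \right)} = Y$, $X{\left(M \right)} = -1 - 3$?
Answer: $41192$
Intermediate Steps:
$X{\left(M \right)} = -4$ ($X{\left(M \right)} = -1 - 3 = -4$)
$O{\left(X{\left(-1 + 3 \right)} \right)} - v = -4 - -41196 = -4 + 41196 = 41192$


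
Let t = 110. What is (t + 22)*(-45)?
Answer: -5940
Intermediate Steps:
(t + 22)*(-45) = (110 + 22)*(-45) = 132*(-45) = -5940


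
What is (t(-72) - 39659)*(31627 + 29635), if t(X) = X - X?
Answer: -2429589658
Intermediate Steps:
t(X) = 0
(t(-72) - 39659)*(31627 + 29635) = (0 - 39659)*(31627 + 29635) = -39659*61262 = -2429589658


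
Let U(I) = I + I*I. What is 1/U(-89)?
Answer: 1/7832 ≈ 0.00012768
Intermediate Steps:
U(I) = I + I²
1/U(-89) = 1/(-89*(1 - 89)) = 1/(-89*(-88)) = 1/7832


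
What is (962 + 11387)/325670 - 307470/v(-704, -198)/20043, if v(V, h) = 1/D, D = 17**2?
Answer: -567419757943/127988310 ≈ -4433.4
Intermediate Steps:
D = 289
v(V, h) = 1/289
(962 + 11387)/325670 - 307470/v(-704, -198)/20043 = (962 + 11387)/325670 - 307470/1/289/20043 = 12349*(1/325670) - 307470*289*(1/20043) = 12349/325670 - 88858830*1/20043 = 12349/325670 - 1742330/393 = -567419757943/127988310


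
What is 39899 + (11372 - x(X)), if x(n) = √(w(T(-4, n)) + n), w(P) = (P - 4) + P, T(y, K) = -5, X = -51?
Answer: 51271 - I*√65 ≈ 51271.0 - 8.0623*I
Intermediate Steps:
w(P) = -4 + 2*P (w(P) = (-4 + P) + P = -4 + 2*P)
x(n) = √(-14 + n) (x(n) = √((-4 + 2*(-5)) + n) = √((-4 - 10) + n) = √(-14 + n))
39899 + (11372 - x(X)) = 39899 + (11372 - √(-14 - 51)) = 39899 + (11372 - √(-65)) = 39899 + (11372 - I*√65) = 51271 - I*√65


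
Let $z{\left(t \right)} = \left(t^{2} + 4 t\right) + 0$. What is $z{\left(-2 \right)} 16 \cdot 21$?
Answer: $-1344$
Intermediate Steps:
$z{\left(t \right)} = t^{2} + 4 t$
$z{\left(-2 \right)} 16 \cdot 21 = - 2 \left(4 - 2\right) 16 \cdot 21 = \left(-2\right) 2 \cdot 336 = \left(-4\right) 336 = -1344$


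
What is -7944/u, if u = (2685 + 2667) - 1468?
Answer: -1986/971 ≈ -2.0453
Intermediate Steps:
u = 3884 (u = 5352 - 1468 = 3884)
-7944/u = -7944/3884 = -7944*1/3884 = -1986/971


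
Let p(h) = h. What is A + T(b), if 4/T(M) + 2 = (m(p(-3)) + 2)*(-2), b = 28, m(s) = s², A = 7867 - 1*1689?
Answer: 37067/6 ≈ 6177.8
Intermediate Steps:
A = 6178 (A = 7867 - 1689 = 6178)
T(M) = -⅙ (T(M) = 4/(-2 + ((-3)² + 2)*(-2)) = 4/(-2 + (9 + 2)*(-2)) = 4/(-2 + 11*(-2)) = 4/(-2 - 22) = 4/(-24) = 4*(-1/24) = -⅙)
A + T(b) = 6178 - ⅙ = 37067/6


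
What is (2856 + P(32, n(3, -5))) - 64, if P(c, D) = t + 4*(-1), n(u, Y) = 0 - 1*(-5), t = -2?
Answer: 2786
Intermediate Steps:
n(u, Y) = 5 (n(u, Y) = 0 + 5 = 5)
P(c, D) = -6 (P(c, D) = -2 + 4*(-1) = -2 - 4 = -6)
(2856 + P(32, n(3, -5))) - 64 = (2856 - 6) - 64 = 2850 - 64 = 2786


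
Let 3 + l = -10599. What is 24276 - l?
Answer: 34878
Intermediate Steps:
l = -10602 (l = -3 - 10599 = -10602)
24276 - l = 24276 - 1*(-10602) = 24276 + 10602 = 34878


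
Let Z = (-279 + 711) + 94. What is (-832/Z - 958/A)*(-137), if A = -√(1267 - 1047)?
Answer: 56992/263 - 65623*√55/55 ≈ -8631.9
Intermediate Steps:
Z = 526 (Z = 432 + 94 = 526)
A = -2*√55 (A = -√220 = -2*√55 ≈ -14.832)
(-832/Z - 958/A)*(-137) = (-832/526 - 958*(-√55/110))*(-137) = (-832*1/526 - (-479)*√55/55)*(-137) = (-416/263 + 479*√55/55)*(-137) = 56992/263 - 65623*√55/55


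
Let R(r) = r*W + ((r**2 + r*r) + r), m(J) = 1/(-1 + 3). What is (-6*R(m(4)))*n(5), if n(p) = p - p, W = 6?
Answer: 0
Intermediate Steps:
n(p) = 0
m(J) = 1/2
R(r) = 2*r**2 + 7*r (R(r) = r*6 + ((r**2 + r*r) + r) = 6*r + ((r**2 + r**2) + r) = 6*r + (2*r**2 + r) = 6*r + (r + 2*r**2) = 2*r**2 + 7*r)
(-6*R(m(4)))*n(5) = -3*(7 + 2*(1/2))*0 = -3*(7 + 1)*0 = -3*8*0 = -6*4*0 = -24*0 = 0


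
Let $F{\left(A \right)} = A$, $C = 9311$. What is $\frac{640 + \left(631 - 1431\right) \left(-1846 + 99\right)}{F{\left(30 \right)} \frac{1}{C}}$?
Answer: $433967088$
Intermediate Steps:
$\frac{640 + \left(631 - 1431\right) \left(-1846 + 99\right)}{F{\left(30 \right)} \frac{1}{C}} = \frac{640 + \left(631 - 1431\right) \left(-1846 + 99\right)}{30 \cdot \frac{1}{9311}} = \frac{640 - -1397600}{30 \cdot \frac{1}{9311}} = \frac{640 + 1397600}{\frac{30}{9311}} = 1398240 \cdot \frac{9311}{30} = 433967088$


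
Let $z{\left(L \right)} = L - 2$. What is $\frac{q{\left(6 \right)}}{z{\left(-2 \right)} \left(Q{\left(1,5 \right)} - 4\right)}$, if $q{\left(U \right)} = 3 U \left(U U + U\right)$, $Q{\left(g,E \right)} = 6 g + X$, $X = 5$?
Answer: $-27$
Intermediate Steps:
$z{\left(L \right)} = -2 + L$
$Q{\left(g,E \right)} = 5 + 6 g$ ($Q{\left(g,E \right)} = 6 g + 5 = 5 + 6 g$)
$q{\left(U \right)} = 3 U \left(U + U^{2}\right)$ ($q{\left(U \right)} = 3 U \left(U^{2} + U\right) = 3 U \left(U + U^{2}\right)$)
$\frac{q{\left(6 \right)}}{z{\left(-2 \right)} \left(Q{\left(1,5 \right)} - 4\right)} = \frac{3 \cdot 6^{2} \left(1 + 6\right)}{\left(-2 - 2\right) \left(\left(5 + 6 \cdot 1\right) - 4\right)} = \frac{3 \cdot 36 \cdot 7}{\left(-4\right) \left(\left(5 + 6\right) - 4\right)} = \frac{756}{\left(-4\right) \left(11 - 4\right)} = \frac{756}{\left(-4\right) 7} = \frac{756}{-28} = 756 \left(- \frac{1}{28}\right) = -27$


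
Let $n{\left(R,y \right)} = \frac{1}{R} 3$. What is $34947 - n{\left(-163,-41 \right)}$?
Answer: $\frac{5696364}{163} \approx 34947.0$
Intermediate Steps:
$n{\left(R,y \right)} = \frac{3}{R}$
$34947 - n{\left(-163,-41 \right)} = 34947 - \frac{3}{-163} = 34947 - 3 \left(- \frac{1}{163}\right) = 34947 - - \frac{3}{163} = 34947 + \frac{3}{163} = \frac{5696364}{163}$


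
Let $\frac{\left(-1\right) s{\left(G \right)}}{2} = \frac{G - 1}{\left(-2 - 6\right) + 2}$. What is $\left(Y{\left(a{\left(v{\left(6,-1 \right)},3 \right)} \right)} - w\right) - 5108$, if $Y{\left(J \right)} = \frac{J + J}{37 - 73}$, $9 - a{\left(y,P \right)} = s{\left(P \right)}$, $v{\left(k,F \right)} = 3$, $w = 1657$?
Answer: $- \frac{365335}{54} \approx -6765.5$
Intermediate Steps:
$s{\left(G \right)} = - \frac{1}{3} + \frac{G}{3}$ ($s{\left(G \right)} = - 2 \frac{G - 1}{\left(-2 - 6\right) + 2} = - 2 \frac{-1 + G}{\left(-2 - 6\right) + 2} = - 2 \frac{-1 + G}{-8 + 2} = - 2 \frac{-1 + G}{-6} = - 2 \left(-1 + G\right) \left(- \frac{1}{6}\right) = - 2 \left(\frac{1}{6} - \frac{G}{6}\right) = - \frac{1}{3} + \frac{G}{3}$)
$a{\left(y,P \right)} = \frac{28}{3} - \frac{P}{3}$ ($a{\left(y,P \right)} = 9 - \left(- \frac{1}{3} + \frac{P}{3}\right) = \frac{28}{3} - \frac{P}{3}$)
$Y{\left(J \right)} = - \frac{J}{18}$ ($Y{\left(J \right)} = \frac{2 J}{-36} = 2 J \left(- \frac{1}{36}\right) = - \frac{J}{18}$)
$\left(Y{\left(a{\left(v{\left(6,-1 \right)},3 \right)} \right)} - w\right) - 5108 = \left(- \frac{\frac{28}{3} - 1}{18} - 1657\right) - 5108 = \left(\left(- \frac{1}{18}\right) \frac{25}{3} - 1657\right) - 5108 = \left(- \frac{25}{54} - 1657\right) - 5108 = - \frac{89503}{54} - 5108 = - \frac{365335}{54}$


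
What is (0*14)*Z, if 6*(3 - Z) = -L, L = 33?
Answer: 0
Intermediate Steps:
Z = 17/2 (Z = 3 - (-1)*33/6 = 3 - 1/6*(-33) = 3 + 11/2 = 17/2 ≈ 8.5000)
(0*14)*Z = (0*14)*(17/2) = 0*(17/2) = 0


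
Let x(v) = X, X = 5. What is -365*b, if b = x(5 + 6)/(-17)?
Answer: 1825/17 ≈ 107.35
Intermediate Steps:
x(v) = 5
b = -5/17 (b = 5/(-17) = 5*(-1/17) = -5/17 ≈ -0.29412)
-365*b = -365*(-5/17) = 1825/17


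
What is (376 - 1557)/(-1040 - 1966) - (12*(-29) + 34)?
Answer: 945065/3006 ≈ 314.39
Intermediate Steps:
(376 - 1557)/(-1040 - 1966) - (12*(-29) + 34) = -1181/(-3006) - (-348 + 34) = -1181*(-1/3006) - 1*(-314) = 1181/3006 + 314 = 945065/3006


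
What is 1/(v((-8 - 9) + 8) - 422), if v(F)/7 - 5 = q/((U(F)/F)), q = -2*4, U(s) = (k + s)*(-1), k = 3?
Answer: -1/303 ≈ -0.0033003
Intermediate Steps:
U(s) = -3 - s (U(s) = (3 + s)*(-1) = -3 - s)
q = -8
v(F) = 35 - 56*F/(-3 - F) (v(F) = 35 + 7*(-8*F/(-3 - F)) = 35 - 56*F/(-3 - F))
1/(v((-8 - 9) + 8) - 422) = 1/(7*(15 + 13*((-8 - 9) + 8))/(3 + ((-8 - 9) + 8)) - 422) = 1/(7*(15 + 13*(-17 + 8))/(3 + (-17 + 8)) - 422) = 1/(7*(15 + 13*(-9))/(3 - 9) - 422) = 1/(7*(15 - 117)/(-6) - 422) = 1/(7*(-⅙)*(-102) - 422) = 1/(119 - 422) = 1/(-303) = -1/303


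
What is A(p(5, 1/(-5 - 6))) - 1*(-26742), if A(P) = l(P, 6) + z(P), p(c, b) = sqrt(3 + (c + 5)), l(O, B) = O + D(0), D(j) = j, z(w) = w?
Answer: 26742 + 2*sqrt(13) ≈ 26749.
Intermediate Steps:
l(O, B) = O (l(O, B) = O + 0 = O)
p(c, b) = sqrt(8 + c) (p(c, b) = sqrt(3 + (5 + c)) = sqrt(8 + c))
A(P) = 2*P (A(P) = P + P = 2*P)
A(p(5, 1/(-5 - 6))) - 1*(-26742) = 2*sqrt(8 + 5) - 1*(-26742) = 2*sqrt(13) + 26742 = 26742 + 2*sqrt(13)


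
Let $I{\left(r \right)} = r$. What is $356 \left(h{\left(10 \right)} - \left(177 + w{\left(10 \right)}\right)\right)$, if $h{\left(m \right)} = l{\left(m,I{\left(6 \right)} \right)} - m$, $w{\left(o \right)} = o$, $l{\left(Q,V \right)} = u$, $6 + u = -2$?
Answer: $-72980$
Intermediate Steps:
$u = -8$ ($u = -6 - 2 = -8$)
$l{\left(Q,V \right)} = -8$
$h{\left(m \right)} = -8 - m$
$356 \left(h{\left(10 \right)} - \left(177 + w{\left(10 \right)}\right)\right) = 356 \left(\left(-8 - 10\right) - 187\right) = 356 \left(-18 - 187\right) = 356 \left(-205\right) = -72980$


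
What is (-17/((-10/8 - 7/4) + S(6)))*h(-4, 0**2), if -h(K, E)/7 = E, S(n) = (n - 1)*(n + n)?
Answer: 0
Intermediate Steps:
S(n) = 2*n*(-1 + n) (S(n) = (-1 + n)*(2*n) = 2*n*(-1 + n))
h(K, E) = -7*E
(-17/((-10/8 - 7/4) + S(6)))*h(-4, 0**2) = (-17/((-10/8 - 7/4) + 2*6*(-1 + 6)))*(-7*0**2) = (-17/((-10*1/8 - 7*1/4) + 2*6*5))*(-7*0) = (-17/((-5/4 - 7/4) + 60))*0 = (-17/(-3 + 60))*0 = (-17/57)*0 = ((1/57)*(-17))*0 = -17/57*0 = 0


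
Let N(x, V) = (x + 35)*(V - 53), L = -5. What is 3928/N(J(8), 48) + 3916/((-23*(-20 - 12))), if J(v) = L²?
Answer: -107263/13800 ≈ -7.7727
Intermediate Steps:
J(v) = 25 (J(v) = (-5)² = 25)
N(x, V) = (-53 + V)*(35 + x) (N(x, V) = (35 + x)*(-53 + V) = (-53 + V)*(35 + x))
3928/N(J(8), 48) + 3916/((-23*(-20 - 12))) = 3928/(-1855 - 53*25 + 35*48 + 48*25) + 3916/((-23*(-20 - 12))) = 3928/(-1855 - 1325 + 1680 + 1200) + 3916/((-23*(-32))) = 3928/(-300) + 3916/736 = 3928*(-1/300) + 3916*(1/736) = -982/75 + 979/184 = -107263/13800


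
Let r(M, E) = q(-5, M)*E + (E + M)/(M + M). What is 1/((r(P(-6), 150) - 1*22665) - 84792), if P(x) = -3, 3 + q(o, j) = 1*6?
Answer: -2/214063 ≈ -9.3430e-6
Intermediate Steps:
q(o, j) = 3 (q(o, j) = -3 + 1*6 = -3 + 6 = 3)
r(M, E) = 3*E + (E + M)/(2*M) (r(M, E) = 3*E + (E + M)/(M + M) = 3*E + (E + M)/((2*M)) = 3*E + (E + M)*(1/(2*M)) = 3*E + (E + M)/(2*M))
1/((r(P(-6), 150) - 1*22665) - 84792) = 1/(((½)*(150 - 3*(1 + 6*150))/(-3) - 1*22665) - 84792) = 1/(((½)*(-⅓)*(150 - 3*(1 + 900)) - 22665) - 84792) = 1/(((½)*(-⅓)*(150 - 3*901) - 22665) - 84792) = 1/(((½)*(-⅓)*(150 - 2703) - 22665) - 84792) = 1/(((½)*(-⅓)*(-2553) - 22665) - 84792) = 1/((851/2 - 22665) - 84792) = 1/(-44479/2 - 84792) = 1/(-214063/2) = -2/214063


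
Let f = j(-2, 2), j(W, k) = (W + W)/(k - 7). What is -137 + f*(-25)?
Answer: -157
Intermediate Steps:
j(W, k) = 2*W/(-7 + k) (j(W, k) = (2*W)/(-7 + k) = 2*W/(-7 + k))
f = ⅘ (f = 2*(-2)/(-7 + 2) = 2*(-2)/(-5) = 2*(-2)*(-⅕) = ⅘ ≈ 0.80000)
-137 + f*(-25) = -137 + (⅘)*(-25) = -137 - 20 = -157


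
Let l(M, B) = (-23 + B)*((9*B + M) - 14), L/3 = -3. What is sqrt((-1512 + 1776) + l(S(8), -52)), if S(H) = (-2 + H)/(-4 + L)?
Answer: 6*sqrt(171106)/13 ≈ 190.92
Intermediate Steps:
L = -9 (L = 3*(-3) = -9)
S(H) = 2/13 - H/13 (S(H) = (-2 + H)/(-4 - 9) = (-2 + H)/(-13) = (-2 + H)*(-1/13) = 2/13 - H/13)
l(M, B) = (-23 + B)*(-14 + M + 9*B) (l(M, B) = (-23 + B)*((M + 9*B) - 14) = (-23 + B)*(-14 + M + 9*B))
sqrt((-1512 + 1776) + l(S(8), -52)) = sqrt((-1512 + 1776) + (322 - 221*(-52) - 23*(2/13 - 1/13*8) + 9*(-52)**2 - 52*(2/13 - 1/13*8))) = sqrt(264 + (322 + 11492 - 23*(2/13 - 8/13) + 9*2704 - 52*(2/13 - 8/13))) = sqrt(264 + (322 + 11492 - 23*(-6/13) + 24336 - 52*(-6/13))) = sqrt(264 + (322 + 11492 + 138/13 + 24336 + 24)) = sqrt(264 + 470400/13) = sqrt(473832/13) = 6*sqrt(171106)/13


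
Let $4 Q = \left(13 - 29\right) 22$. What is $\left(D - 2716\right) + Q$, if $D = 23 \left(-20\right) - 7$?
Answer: $-3271$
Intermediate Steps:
$D = -467$ ($D = -460 - 7 = -467$)
$Q = -88$ ($Q = \frac{\left(13 - 29\right) 22}{4} = \frac{\left(-16\right) 22}{4} = \frac{1}{4} \left(-352\right) = -88$)
$\left(D - 2716\right) + Q = \left(-467 - 2716\right) - 88 = -3183 - 88 = -3271$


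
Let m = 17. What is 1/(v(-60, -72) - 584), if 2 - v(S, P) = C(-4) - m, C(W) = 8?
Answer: -1/573 ≈ -0.0017452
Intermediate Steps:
v(S, P) = 11 (v(S, P) = 2 - (8 - 1*17) = 2 - (8 - 17) = 2 - 1*(-9) = 2 + 9 = 11)
1/(v(-60, -72) - 584) = 1/(11 - 584) = 1/(-573) = -1/573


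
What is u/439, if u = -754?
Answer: -754/439 ≈ -1.7175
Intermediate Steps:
u/439 = -754/439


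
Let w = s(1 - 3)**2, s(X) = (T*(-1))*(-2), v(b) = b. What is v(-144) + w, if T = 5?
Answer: -44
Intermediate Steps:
s(X) = 10 (s(X) = (5*(-1))*(-2) = -5*(-2) = 10)
w = 100 (w = 10**2 = 100)
v(-144) + w = -144 + 100 = -44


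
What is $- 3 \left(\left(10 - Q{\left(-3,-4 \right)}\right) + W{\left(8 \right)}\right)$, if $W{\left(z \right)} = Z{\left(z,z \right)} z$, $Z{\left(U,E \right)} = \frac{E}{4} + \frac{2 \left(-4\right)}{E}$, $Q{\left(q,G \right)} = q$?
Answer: $-63$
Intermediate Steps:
$Z{\left(U,E \right)} = - \frac{8}{E} + \frac{E}{4}$ ($Z{\left(U,E \right)} = E \frac{1}{4} - \frac{8}{E} = \frac{E}{4} - \frac{8}{E} = - \frac{8}{E} + \frac{E}{4}$)
$W{\left(z \right)} = z \left(- \frac{8}{z} + \frac{z}{4}\right)$ ($W{\left(z \right)} = \left(- \frac{8}{z} + \frac{z}{4}\right) z = z \left(- \frac{8}{z} + \frac{z}{4}\right)$)
$- 3 \left(\left(10 - Q{\left(-3,-4 \right)}\right) + W{\left(8 \right)}\right) = - 3 \left(\left(10 - -3\right) - \left(8 - \frac{8^{2}}{4}\right)\right) = - 3 \left(\left(10 + 3\right) + \left(-8 + \frac{1}{4} \cdot 64\right)\right) = - 3 \left(13 + \left(-8 + 16\right)\right) = - 3 \left(13 + 8\right) = \left(-3\right) 21 = -63$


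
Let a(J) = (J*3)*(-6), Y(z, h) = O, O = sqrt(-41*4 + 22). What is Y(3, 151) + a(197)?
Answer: -3546 + I*sqrt(142) ≈ -3546.0 + 11.916*I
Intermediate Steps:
O = I*sqrt(142) (O = sqrt(-164 + 22) = sqrt(-142) = I*sqrt(142) ≈ 11.916*I)
Y(z, h) = I*sqrt(142)
a(J) = -18*J (a(J) = (3*J)*(-6) = -18*J)
Y(3, 151) + a(197) = I*sqrt(142) - 18*197 = I*sqrt(142) - 3546 = -3546 + I*sqrt(142)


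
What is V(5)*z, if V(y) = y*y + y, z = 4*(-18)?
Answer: -2160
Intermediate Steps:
z = -72
V(y) = y + y² (V(y) = y² + y = y + y²)
V(5)*z = (5*(1 + 5))*(-72) = (5*6)*(-72) = 30*(-72) = -2160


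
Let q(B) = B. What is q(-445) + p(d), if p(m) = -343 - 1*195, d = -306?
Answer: -983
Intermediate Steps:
p(m) = -538 (p(m) = -343 - 195 = -538)
q(-445) + p(d) = -445 - 538 = -983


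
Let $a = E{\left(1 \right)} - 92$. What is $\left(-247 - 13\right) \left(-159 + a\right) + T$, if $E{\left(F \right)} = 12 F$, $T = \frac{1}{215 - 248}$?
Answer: $\frac{2050619}{33} \approx 62140.0$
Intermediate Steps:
$T = - \frac{1}{33}$ ($T = \frac{1}{-33} = - \frac{1}{33} \approx -0.030303$)
$a = -80$ ($a = 12 \cdot 1 - 92 = 12 - 92 = -80$)
$\left(-247 - 13\right) \left(-159 + a\right) + T = \left(-247 - 13\right) \left(-159 - 80\right) - \frac{1}{33} = \left(-260\right) \left(-239\right) - \frac{1}{33} = 62140 - \frac{1}{33} = \frac{2050619}{33}$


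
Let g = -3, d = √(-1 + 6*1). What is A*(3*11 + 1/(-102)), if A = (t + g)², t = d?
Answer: 23555/51 - 3365*√5/17 ≈ 19.253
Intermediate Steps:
d = √5 (d = √(-1 + 6) = √5 ≈ 2.2361)
t = √5 ≈ 2.2361
A = (-3 + √5)² (A = (√5 - 3)² = (-3 + √5)² ≈ 0.58359)
A*(3*11 + 1/(-102)) = (3 - √5)²*(3*11 + 1/(-102)) = (3 - √5)²*(33 - 1/102) = (3 - √5)²*(3365/102) = 3365*(3 - √5)²/102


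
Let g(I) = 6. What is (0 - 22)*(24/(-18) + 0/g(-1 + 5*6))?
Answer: 88/3 ≈ 29.333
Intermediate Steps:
(0 - 22)*(24/(-18) + 0/g(-1 + 5*6)) = (0 - 22)*(24/(-18) + 0/6) = -22*(24*(-1/18) + 0*(⅙)) = -22*(-4/3 + 0) = -22*(-4/3) = 88/3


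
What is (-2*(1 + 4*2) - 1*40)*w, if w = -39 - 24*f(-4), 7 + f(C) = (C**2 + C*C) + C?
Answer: 31494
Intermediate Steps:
f(C) = -7 + C + 2*C**2 (f(C) = -7 + ((C**2 + C*C) + C) = -7 + ((C**2 + C**2) + C) = -7 + (2*C**2 + C) = -7 + (C + 2*C**2) = -7 + C + 2*C**2)
w = -543 (w = -39 - 24*(-7 - 4 + 2*(-4)**2) = -39 - 24*(-7 - 4 + 2*16) = -39 - 24*(-7 - 4 + 32) = -39 - 24*21 = -39 - 504 = -543)
(-2*(1 + 4*2) - 1*40)*w = (-2*(1 + 4*2) - 1*40)*(-543) = (-2*(1 + 8) - 40)*(-543) = (-2*9 - 40)*(-543) = (-18 - 40)*(-543) = -58*(-543) = 31494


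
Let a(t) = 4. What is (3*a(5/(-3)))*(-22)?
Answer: -264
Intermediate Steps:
(3*a(5/(-3)))*(-22) = (3*4)*(-22) = 12*(-22) = -264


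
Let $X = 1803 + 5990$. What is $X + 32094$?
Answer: $39887$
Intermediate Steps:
$X = 7793$
$X + 32094 = 7793 + 32094 = 39887$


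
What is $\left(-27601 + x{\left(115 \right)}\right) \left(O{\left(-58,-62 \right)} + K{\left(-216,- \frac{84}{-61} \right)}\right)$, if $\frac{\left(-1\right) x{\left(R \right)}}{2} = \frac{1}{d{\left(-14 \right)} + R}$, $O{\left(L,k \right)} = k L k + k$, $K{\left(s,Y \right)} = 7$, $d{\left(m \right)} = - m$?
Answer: $\frac{794023336717}{129} \approx 6.1552 \cdot 10^{9}$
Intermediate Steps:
$O{\left(L,k \right)} = k + L k^{2}$ ($O{\left(L,k \right)} = L k k + k = L k^{2} + k = k + L k^{2}$)
$x{\left(R \right)} = - \frac{2}{14 + R}$ ($x{\left(R \right)} = - \frac{2}{\left(-1\right) \left(-14\right) + R} = - \frac{2}{14 + R}$)
$\left(-27601 + x{\left(115 \right)}\right) \left(O{\left(-58,-62 \right)} + K{\left(-216,- \frac{84}{-61} \right)}\right) = \left(-27601 - \frac{2}{14 + 115}\right) \left(- 62 \left(1 - -3596\right) + 7\right) = \left(-27601 - \frac{2}{129}\right) \left(- 62 \left(1 + 3596\right) + 7\right) = \left(-27601 - \frac{2}{129}\right) \left(\left(-62\right) 3597 + 7\right) = \left(-27601 - \frac{2}{129}\right) \left(-223014 + 7\right) = \left(- \frac{3560531}{129}\right) \left(-223007\right) = \frac{794023336717}{129}$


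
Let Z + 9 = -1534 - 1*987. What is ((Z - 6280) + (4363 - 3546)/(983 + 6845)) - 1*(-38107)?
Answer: 12070407/412 ≈ 29297.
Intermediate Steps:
Z = -2530 (Z = -9 + (-1534 - 1*987) = -9 + (-1534 - 987) = -9 - 2521 = -2530)
((Z - 6280) + (4363 - 3546)/(983 + 6845)) - 1*(-38107) = ((-2530 - 6280) + (4363 - 3546)/(983 + 6845)) - 1*(-38107) = (-8810 + 817/7828) + 38107 = (-8810 + 817*(1/7828)) + 38107 = (-8810 + 43/412) + 38107 = -3629677/412 + 38107 = 12070407/412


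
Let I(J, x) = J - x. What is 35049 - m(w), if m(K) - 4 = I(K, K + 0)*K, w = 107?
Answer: 35045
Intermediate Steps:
m(K) = 4 (m(K) = 4 + (K - (K + 0))*K = 4 + (K - K)*K = 4 + 0*K = 4 + 0 = 4)
35049 - m(w) = 35049 - 1*4 = 35049 - 4 = 35045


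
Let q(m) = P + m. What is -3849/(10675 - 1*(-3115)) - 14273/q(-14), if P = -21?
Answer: 5619713/13790 ≈ 407.52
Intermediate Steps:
q(m) = -21 + m
-3849/(10675 - 1*(-3115)) - 14273/q(-14) = -3849/(10675 - 1*(-3115)) - 14273/(-21 - 14) = -3849/(10675 + 3115) - 14273/(-35) = -3849/13790 - 14273*(-1/35) = -3849*1/13790 + 2039/5 = -3849/13790 + 2039/5 = 5619713/13790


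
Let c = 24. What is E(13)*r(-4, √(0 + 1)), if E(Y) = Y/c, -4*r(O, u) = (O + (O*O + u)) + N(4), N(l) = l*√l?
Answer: -91/32 ≈ -2.8438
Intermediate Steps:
N(l) = l^(3/2)
r(O, u) = -2 - O/4 - u/4 - O²/4 (r(O, u) = -((O + (O*O + u)) + 4^(3/2))/4 = -((O + (O² + u)) + 8)/4 = -((O + (u + O²)) + 8)/4 = -((O + u + O²) + 8)/4 = -(8 + O + u + O²)/4 = -2 - O/4 - u/4 - O²/4)
E(Y) = Y/24
E(13)*r(-4, √(0 + 1)) = ((1/24)*13)*(-2 - ¼*(-4) - √(0 + 1)/4 - ¼*(-4)²) = 13*(-2 + 1 - √1/4 - ¼*16)/24 = 13*(-2 + 1 - ¼*1 - 4)/24 = 13*(-2 + 1 - ¼ - 4)/24 = (13/24)*(-21/4) = -91/32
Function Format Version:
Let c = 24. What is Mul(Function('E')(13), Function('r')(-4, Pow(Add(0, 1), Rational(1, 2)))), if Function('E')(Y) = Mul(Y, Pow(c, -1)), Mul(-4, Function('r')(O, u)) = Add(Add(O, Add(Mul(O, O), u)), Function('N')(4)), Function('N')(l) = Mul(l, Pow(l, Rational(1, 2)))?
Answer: Rational(-91, 32) ≈ -2.8438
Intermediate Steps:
Function('N')(l) = Pow(l, Rational(3, 2))
Function('r')(O, u) = Add(-2, Mul(Rational(-1, 4), O), Mul(Rational(-1, 4), u), Mul(Rational(-1, 4), Pow(O, 2))) (Function('r')(O, u) = Mul(Rational(-1, 4), Add(Add(O, Add(Mul(O, O), u)), Pow(4, Rational(3, 2)))) = Mul(Rational(-1, 4), Add(Add(O, Add(Pow(O, 2), u)), 8)) = Mul(Rational(-1, 4), Add(Add(O, Add(u, Pow(O, 2))), 8)) = Mul(Rational(-1, 4), Add(Add(O, u, Pow(O, 2)), 8)) = Mul(Rational(-1, 4), Add(8, O, u, Pow(O, 2))) = Add(-2, Mul(Rational(-1, 4), O), Mul(Rational(-1, 4), u), Mul(Rational(-1, 4), Pow(O, 2))))
Function('E')(Y) = Mul(Rational(1, 24), Y) (Function('E')(Y) = Mul(Y, Pow(24, -1)) = Mul(Y, Rational(1, 24)) = Mul(Rational(1, 24), Y))
Mul(Function('E')(13), Function('r')(-4, Pow(Add(0, 1), Rational(1, 2)))) = Mul(Mul(Rational(1, 24), 13), Add(-2, Mul(Rational(-1, 4), -4), Mul(Rational(-1, 4), Pow(Add(0, 1), Rational(1, 2))), Mul(Rational(-1, 4), Pow(-4, 2)))) = Mul(Rational(13, 24), Add(-2, 1, Mul(Rational(-1, 4), Pow(1, Rational(1, 2))), Mul(Rational(-1, 4), 16))) = Mul(Rational(13, 24), Add(-2, 1, Mul(Rational(-1, 4), 1), -4)) = Mul(Rational(13, 24), Add(-2, 1, Rational(-1, 4), -4)) = Mul(Rational(13, 24), Rational(-21, 4)) = Rational(-91, 32)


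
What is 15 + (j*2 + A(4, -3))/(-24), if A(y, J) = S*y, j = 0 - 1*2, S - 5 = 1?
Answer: 85/6 ≈ 14.167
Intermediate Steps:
S = 6 (S = 5 + 1 = 6)
j = -2 (j = 0 - 2 = -2)
A(y, J) = 6*y
15 + (j*2 + A(4, -3))/(-24) = 15 + (-2*2 + 6*4)/(-24) = 15 - (-4 + 24)/24 = 15 - 1/24*20 = 15 - 5/6 = 85/6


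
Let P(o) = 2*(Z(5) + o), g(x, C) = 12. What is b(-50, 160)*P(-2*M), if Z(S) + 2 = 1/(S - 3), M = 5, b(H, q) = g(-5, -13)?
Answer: -276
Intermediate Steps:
b(H, q) = 12
Z(S) = -2 + 1/(-3 + S) (Z(S) = -2 + 1/(S - 3) = -2 + 1/(-3 + S))
P(o) = -3 + 2*o (P(o) = 2*((7 - 2*5)/(-3 + 5) + o) = 2*((7 - 10)/2 + o) = 2*((1/2)*(-3) + o) = 2*(-3/2 + o) = -3 + 2*o)
b(-50, 160)*P(-2*M) = 12*(-3 + 2*(-2*5)) = 12*(-3 + 2*(-10)) = 12*(-3 - 20) = 12*(-23) = -276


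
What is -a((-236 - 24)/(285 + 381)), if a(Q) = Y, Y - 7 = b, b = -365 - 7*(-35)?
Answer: 113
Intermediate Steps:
b = -120 (b = -365 + 245 = -120)
Y = -113 (Y = 7 - 120 = -113)
a(Q) = -113
-a((-236 - 24)/(285 + 381)) = -1*(-113) = 113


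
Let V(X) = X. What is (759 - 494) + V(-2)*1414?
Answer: -2563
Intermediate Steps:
(759 - 494) + V(-2)*1414 = (759 - 494) - 2*1414 = 265 - 2828 = -2563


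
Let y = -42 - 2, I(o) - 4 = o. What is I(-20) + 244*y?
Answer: -10752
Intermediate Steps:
I(o) = 4 + o
y = -44
I(-20) + 244*y = (4 - 20) + 244*(-44) = -16 - 10736 = -10752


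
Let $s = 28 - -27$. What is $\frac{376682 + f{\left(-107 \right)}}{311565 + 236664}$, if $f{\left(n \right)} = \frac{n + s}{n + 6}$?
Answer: $\frac{38044934}{55371129} \approx 0.68709$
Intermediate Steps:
$s = 55$ ($s = 28 + 27 = 55$)
$f{\left(n \right)} = \frac{55 + n}{6 + n}$ ($f{\left(n \right)} = \frac{n + 55}{n + 6} = \frac{55 + n}{6 + n}$)
$\frac{376682 + f{\left(-107 \right)}}{311565 + 236664} = \frac{376682 + \frac{55 - 107}{6 - 107}}{311565 + 236664} = \frac{376682 + \frac{1}{-101} \left(-52\right)}{548229} = \left(376682 - - \frac{52}{101}\right) \frac{1}{548229} = \left(376682 + \frac{52}{101}\right) \frac{1}{548229} = \frac{38044934}{101} \cdot \frac{1}{548229} = \frac{38044934}{55371129}$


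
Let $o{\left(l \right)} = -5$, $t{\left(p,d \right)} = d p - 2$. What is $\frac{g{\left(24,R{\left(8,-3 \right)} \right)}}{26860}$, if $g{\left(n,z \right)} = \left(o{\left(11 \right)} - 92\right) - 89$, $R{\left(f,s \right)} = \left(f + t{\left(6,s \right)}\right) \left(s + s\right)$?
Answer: $- \frac{93}{13430} \approx -0.0069248$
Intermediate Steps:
$t{\left(p,d \right)} = -2 + d p$
$R{\left(f,s \right)} = 2 s \left(-2 + f + 6 s\right)$ ($R{\left(f,s \right)} = \left(f + \left(-2 + s 6\right)\right) \left(s + s\right) = \left(f + \left(-2 + 6 s\right)\right) 2 s = \left(-2 + f + 6 s\right) 2 s = 2 s \left(-2 + f + 6 s\right)$)
$g{\left(n,z \right)} = -186$ ($g{\left(n,z \right)} = \left(-5 - 92\right) - 89 = -97 - 89 = -186$)
$\frac{g{\left(24,R{\left(8,-3 \right)} \right)}}{26860} = - \frac{186}{26860} = \left(-186\right) \frac{1}{26860} = - \frac{93}{13430}$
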